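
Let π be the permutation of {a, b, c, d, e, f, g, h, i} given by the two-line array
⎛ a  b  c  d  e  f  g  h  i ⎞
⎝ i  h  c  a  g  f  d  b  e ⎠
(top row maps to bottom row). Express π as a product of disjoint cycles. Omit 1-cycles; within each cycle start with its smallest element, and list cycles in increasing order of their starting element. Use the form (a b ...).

(a i e g d)(b h)

Start at a and follow images: a → i → e → g → d → a, giving the cycle (a i e g d).
Repeating from the next unused element and collecting all non-trivial cycles gives (a i e g d)(b h).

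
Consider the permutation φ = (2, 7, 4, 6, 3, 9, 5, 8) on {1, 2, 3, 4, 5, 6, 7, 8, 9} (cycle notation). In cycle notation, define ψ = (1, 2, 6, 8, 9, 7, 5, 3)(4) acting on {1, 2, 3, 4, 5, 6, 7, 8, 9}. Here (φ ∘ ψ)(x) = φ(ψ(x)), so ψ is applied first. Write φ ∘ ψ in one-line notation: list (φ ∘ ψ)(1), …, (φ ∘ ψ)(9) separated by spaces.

(φ ∘ ψ)(x) = φ(ψ(x)). Computing each image: φ(ψ(1)) = φ(2) = 7, φ(ψ(2)) = φ(6) = 3, φ(ψ(3)) = φ(1) = 1, φ(ψ(4)) = φ(4) = 6, φ(ψ(5)) = φ(3) = 9, φ(ψ(6)) = φ(8) = 2, φ(ψ(7)) = φ(5) = 8, φ(ψ(8)) = φ(9) = 5, φ(ψ(9)) = φ(7) = 4.
Hence φ ∘ ψ = [7 3 1 6 9 2 8 5 4].

7 3 1 6 9 2 8 5 4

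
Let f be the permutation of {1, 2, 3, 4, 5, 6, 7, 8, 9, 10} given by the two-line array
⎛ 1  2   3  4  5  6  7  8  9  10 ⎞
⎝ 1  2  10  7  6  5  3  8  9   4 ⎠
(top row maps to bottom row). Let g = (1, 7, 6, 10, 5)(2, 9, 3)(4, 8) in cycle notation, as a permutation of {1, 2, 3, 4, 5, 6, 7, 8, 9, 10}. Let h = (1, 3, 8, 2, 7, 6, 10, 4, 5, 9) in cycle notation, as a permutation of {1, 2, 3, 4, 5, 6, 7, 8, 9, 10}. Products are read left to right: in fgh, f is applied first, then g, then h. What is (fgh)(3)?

9

(fgh)(3) = h(g(f(3))). f(3) = 10, then g(10) = 5, then h(5) = 9, so the result is 9.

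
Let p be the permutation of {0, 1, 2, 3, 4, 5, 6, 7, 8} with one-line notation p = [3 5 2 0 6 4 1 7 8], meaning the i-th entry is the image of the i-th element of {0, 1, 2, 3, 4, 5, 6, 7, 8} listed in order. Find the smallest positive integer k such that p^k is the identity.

4

Decomposing into disjoint cycles gives cycle lengths 4, 2, 1, 1, 1.
Since disjoint cycles commute, ord(p) = lcm(4, 2) = 4.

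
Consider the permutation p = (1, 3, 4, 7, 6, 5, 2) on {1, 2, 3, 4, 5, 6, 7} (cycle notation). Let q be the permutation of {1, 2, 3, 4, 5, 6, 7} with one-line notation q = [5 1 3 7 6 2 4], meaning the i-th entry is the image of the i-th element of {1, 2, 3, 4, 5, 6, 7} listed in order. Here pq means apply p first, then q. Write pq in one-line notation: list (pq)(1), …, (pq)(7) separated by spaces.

3 5 7 4 1 6 2

Chase each element through p then q: 1 → 3 → 3; 2 → 1 → 5; 3 → 4 → 7; 4 → 7 → 4; 5 → 2 → 1; 6 → 5 → 6; 7 → 6 → 2.
Collecting the images, pq = [3 5 7 4 1 6 2].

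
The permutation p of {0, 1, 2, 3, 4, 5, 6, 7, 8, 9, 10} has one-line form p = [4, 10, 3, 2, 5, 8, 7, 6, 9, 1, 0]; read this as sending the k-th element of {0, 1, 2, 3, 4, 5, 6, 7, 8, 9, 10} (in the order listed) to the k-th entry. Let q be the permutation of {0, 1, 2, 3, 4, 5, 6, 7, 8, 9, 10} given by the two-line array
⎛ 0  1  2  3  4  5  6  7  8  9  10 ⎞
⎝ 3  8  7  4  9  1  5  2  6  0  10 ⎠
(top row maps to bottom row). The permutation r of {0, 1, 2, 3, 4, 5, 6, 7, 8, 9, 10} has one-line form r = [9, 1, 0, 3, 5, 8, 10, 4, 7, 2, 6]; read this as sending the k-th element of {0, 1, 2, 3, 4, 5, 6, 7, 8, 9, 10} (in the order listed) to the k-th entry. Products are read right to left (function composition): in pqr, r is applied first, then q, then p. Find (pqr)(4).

Apply the permutations in order: r(4) = 5, then q(5) = 1, then p(1) = 10. So (pqr)(4) = 10.

10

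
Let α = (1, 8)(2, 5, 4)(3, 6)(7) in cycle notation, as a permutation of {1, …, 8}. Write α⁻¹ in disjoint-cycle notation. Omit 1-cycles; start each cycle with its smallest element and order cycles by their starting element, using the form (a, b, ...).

Inverting a permutation written in cycle notation just reverses the order within every cycle.
Reversing each cycle of α and rotating so the smallest element leads gives (1, 8)(2, 4, 5)(3, 6).

(1, 8)(2, 4, 5)(3, 6)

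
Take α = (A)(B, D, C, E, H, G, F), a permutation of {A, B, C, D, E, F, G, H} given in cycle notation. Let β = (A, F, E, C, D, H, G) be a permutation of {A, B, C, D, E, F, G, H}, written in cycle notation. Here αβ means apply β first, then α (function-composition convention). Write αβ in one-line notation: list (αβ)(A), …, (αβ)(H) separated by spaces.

B D C G E H A F

For each element, apply β then α: A → F → B; B → B → D; C → D → C; D → H → G; E → C → E; F → E → H; G → A → A; H → G → F.
Collecting the images, αβ = [B D C G E H A F].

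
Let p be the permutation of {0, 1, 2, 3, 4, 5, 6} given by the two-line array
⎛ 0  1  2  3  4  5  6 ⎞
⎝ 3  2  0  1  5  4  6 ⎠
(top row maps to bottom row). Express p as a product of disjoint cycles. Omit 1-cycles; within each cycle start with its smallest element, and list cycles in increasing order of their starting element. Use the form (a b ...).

Start at 0 and follow images: 0 → 3 → 1 → 2 → 0, giving the cycle (0 3 1 2).
Repeating from the next unused element and collecting all non-trivial cycles gives (0 3 1 2)(4 5).

(0 3 1 2)(4 5)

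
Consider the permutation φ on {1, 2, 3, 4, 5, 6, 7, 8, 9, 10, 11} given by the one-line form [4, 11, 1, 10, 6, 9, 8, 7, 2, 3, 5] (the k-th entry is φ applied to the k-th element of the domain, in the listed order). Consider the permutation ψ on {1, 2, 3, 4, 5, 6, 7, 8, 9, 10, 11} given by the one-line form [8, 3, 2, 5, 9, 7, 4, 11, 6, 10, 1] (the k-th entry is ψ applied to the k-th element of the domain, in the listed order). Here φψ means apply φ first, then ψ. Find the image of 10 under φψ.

2

First apply φ: φ(10) = 3, then ψ(3) = 2. Thus (φψ)(10) = 2.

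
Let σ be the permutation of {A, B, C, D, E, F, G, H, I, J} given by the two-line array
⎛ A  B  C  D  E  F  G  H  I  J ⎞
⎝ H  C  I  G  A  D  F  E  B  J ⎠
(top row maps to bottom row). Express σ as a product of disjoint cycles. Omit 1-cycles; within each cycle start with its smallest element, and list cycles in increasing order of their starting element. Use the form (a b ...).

(A H E)(B C I)(D G F)

Iterating σ from A gives A → H → E → A; that is the 3-cycle (A H E).
Continuing from each remaining unvisited element yields (A H E)(B C I)(D G F).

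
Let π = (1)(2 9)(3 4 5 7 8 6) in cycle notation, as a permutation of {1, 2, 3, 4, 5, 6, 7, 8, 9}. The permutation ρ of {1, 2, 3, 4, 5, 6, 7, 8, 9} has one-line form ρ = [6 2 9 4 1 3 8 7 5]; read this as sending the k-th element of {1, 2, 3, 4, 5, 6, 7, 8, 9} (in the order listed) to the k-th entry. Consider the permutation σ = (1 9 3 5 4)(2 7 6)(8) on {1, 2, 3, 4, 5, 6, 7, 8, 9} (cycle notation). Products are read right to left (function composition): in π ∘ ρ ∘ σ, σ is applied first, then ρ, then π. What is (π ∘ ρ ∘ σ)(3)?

1

(π ∘ ρ ∘ σ)(3) = π(ρ(σ(3))). σ(3) = 5, then ρ(5) = 1, then π(1) = 1, so the result is 1.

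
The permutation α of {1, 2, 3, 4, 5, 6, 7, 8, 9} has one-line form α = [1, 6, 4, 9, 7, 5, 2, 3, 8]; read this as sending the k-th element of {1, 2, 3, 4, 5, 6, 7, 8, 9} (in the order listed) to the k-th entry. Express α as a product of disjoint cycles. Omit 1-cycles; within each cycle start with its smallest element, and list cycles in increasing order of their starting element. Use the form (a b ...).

From 2: 2 → 6 → 5 → 7 → 2, closing the cycle (2 6 5 7).
Continuing from each remaining unvisited element yields (2 6 5 7)(3 4 9 8).

(2 6 5 7)(3 4 9 8)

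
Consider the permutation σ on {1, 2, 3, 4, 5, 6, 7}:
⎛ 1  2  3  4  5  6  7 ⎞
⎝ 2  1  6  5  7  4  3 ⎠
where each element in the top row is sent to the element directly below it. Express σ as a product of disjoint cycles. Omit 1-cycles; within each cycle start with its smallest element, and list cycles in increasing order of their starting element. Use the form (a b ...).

Iterating σ from 1 gives 1 → 2 → 1; that is the 2-cycle (1 2).
Continuing from each remaining unvisited element yields (1 2)(3 6 4 5 7).

(1 2)(3 6 4 5 7)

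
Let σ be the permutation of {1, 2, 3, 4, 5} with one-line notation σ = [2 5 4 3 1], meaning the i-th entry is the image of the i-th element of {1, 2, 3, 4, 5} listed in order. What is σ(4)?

3

4 is element number 4 of the domain, and entry number 4 of the one-line form is 3, so σ(4) = 3.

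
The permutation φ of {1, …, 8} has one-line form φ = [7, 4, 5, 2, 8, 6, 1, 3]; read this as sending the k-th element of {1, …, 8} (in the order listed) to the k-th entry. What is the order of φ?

6

Writing φ as disjoint cycles, the cycle lengths are 3, 2, 2, 1.
The order is lcm(3, 2, 2) = 6.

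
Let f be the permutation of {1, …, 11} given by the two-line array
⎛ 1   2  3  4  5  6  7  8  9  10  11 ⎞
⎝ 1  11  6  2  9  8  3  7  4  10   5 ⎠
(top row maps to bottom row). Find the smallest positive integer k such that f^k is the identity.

20

Decomposing into disjoint cycles gives cycle lengths 5, 4, 1, 1.
The order is lcm(5, 4) = 20.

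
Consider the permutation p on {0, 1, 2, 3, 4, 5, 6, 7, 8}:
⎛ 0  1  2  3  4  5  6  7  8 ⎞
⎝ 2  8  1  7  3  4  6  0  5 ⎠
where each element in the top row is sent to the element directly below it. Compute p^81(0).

2

Tracing 0 → 2 → … returns to 0 after 8 steps, so 0 lies in an 8-cycle (0, 2, 1, 8, 5, 4, 3, 7).
Powers repeat with period 8 on this cycle, and 81 mod 8 = 1, so p^81(0) = p^1(0).
Stepping 1 place around the cycle: 0 → 2.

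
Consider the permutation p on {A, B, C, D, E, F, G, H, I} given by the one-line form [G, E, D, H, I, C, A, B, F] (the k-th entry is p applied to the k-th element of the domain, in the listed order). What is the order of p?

14

Decomposing into disjoint cycles gives cycle lengths 7, 2.
The order is lcm(7, 2) = 14.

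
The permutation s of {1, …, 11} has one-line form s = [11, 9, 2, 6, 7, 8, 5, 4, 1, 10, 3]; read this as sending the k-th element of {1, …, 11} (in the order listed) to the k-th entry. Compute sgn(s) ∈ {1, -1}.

-1

In disjoint-cycle form the cycle lengths are 5, 3, 2, 1.
A cycle of length ℓ contributes ℓ−1 transpositions, so s is a product of 4 + 2 + 1 = 7 transpositions — odd.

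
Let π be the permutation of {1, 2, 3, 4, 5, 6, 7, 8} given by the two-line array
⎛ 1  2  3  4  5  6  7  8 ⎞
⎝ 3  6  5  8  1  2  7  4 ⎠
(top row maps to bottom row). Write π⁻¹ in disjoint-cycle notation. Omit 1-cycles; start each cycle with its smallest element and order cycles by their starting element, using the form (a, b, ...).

(1, 5, 3)(2, 6)(4, 8)

The cycle decomposition of π is (1, 3, 5)(2, 6)(4, 8).
Reversing each cycle (and rotating so the smallest element leads) gives π⁻¹ = (1, 5, 3)(2, 6)(4, 8).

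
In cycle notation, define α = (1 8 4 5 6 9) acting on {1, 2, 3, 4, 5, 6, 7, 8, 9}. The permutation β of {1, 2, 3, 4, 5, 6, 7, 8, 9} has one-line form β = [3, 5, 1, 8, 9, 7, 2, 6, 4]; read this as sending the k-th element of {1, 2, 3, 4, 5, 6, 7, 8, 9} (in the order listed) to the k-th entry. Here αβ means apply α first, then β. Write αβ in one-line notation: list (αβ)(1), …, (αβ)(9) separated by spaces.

Chase each element through α then β: 1 → 8 → 6; 2 → 2 → 5; 3 → 3 → 1; 4 → 5 → 9; 5 → 6 → 7; 6 → 9 → 4; 7 → 7 → 2; 8 → 4 → 8; 9 → 1 → 3.
Collecting the images, αβ = [6 5 1 9 7 4 2 8 3].

6 5 1 9 7 4 2 8 3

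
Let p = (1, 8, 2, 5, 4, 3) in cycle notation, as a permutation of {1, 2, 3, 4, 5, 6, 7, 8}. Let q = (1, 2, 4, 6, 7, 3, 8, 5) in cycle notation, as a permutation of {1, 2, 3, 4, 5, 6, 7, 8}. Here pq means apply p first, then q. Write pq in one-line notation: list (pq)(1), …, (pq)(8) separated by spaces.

For each element, apply p then q: 1 → 8 → 5; 2 → 5 → 1; 3 → 1 → 2; 4 → 3 → 8; 5 → 4 → 6; 6 → 6 → 7; 7 → 7 → 3; 8 → 2 → 4.
So pq in one-line form is 5 1 2 8 6 7 3 4.

5 1 2 8 6 7 3 4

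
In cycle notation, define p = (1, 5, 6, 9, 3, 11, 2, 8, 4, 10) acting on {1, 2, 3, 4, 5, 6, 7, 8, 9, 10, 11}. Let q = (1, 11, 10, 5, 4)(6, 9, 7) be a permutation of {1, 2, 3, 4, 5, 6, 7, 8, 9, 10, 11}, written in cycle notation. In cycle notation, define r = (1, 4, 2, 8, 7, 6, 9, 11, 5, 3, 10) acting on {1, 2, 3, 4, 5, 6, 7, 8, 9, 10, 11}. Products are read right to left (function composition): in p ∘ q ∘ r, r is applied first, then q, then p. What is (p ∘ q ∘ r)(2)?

(p ∘ q ∘ r)(2) = p(q(r(2))). r(2) = 8, then q(8) = 8, then p(8) = 4, so the result is 4.

4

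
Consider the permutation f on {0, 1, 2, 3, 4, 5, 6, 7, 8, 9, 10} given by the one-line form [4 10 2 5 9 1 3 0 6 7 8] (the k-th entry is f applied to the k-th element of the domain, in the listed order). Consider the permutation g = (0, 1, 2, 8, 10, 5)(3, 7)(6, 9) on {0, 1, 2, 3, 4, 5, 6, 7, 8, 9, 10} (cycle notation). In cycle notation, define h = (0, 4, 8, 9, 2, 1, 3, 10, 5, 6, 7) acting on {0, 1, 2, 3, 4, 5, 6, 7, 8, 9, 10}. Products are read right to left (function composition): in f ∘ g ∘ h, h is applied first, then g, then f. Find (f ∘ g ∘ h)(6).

(f ∘ g ∘ h)(6) = f(g(h(6))). h(6) = 7, then g(7) = 3, then f(3) = 5, so the result is 5.

5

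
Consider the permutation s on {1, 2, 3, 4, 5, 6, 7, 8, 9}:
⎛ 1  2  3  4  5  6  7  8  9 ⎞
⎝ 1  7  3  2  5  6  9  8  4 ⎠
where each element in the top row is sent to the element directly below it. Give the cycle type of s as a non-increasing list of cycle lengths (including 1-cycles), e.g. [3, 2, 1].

[4, 1, 1, 1, 1, 1]

The disjoint cycles are (1)(2, 7, 9, 4)(3)(5)(6)(8), with lengths 4, 1, 1, 1, 1, 1 in non-increasing order.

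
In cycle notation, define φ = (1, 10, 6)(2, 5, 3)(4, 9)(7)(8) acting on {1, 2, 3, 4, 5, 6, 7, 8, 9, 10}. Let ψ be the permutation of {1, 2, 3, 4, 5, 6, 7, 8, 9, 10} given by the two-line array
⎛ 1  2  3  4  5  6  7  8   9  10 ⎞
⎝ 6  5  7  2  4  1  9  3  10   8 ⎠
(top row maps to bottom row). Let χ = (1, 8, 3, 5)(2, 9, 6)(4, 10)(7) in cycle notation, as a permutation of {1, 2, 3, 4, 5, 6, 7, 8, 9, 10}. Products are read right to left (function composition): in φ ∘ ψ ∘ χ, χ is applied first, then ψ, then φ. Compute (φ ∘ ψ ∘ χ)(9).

Chase 9: χ(9) = 6; ψ(6) = 1; φ(1) = 10. Hence (φ ∘ ψ ∘ χ)(9) = 10.

10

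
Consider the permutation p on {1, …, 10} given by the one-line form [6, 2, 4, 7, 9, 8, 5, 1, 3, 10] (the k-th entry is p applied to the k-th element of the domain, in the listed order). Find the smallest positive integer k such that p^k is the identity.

15

Decomposing into disjoint cycles gives cycle lengths 5, 3, 1, 1.
The order is lcm(5, 3) = 15.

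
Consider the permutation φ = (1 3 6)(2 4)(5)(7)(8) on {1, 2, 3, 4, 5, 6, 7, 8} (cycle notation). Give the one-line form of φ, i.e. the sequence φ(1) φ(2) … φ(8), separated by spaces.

3 4 6 2 5 1 7 8

Each element maps to the next entry in its cycle (wrapping to the front): 1↦3, 2↦4, 3↦6, 4↦2, 5↦5, 6↦1, 7↦7, 8↦8.
Listing these in domain order gives 3 4 6 2 5 1 7 8.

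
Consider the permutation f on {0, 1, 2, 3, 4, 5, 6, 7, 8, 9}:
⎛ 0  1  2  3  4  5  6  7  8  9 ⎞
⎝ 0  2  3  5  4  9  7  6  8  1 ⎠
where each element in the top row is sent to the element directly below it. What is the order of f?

The disjoint-cycle form of f has cycle lengths 5, 2, 1, 1, 1.
Since disjoint cycles commute, ord(f) = lcm(5, 2) = 10.

10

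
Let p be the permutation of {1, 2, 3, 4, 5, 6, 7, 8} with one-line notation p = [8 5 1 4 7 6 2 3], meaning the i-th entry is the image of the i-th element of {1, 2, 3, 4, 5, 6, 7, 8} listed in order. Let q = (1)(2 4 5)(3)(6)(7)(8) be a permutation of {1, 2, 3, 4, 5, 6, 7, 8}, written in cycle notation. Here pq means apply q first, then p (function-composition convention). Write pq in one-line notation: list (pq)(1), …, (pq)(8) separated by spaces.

(pq)(x) = p(q(x)). Computing each image: p(q(1)) = p(1) = 8, p(q(2)) = p(4) = 4, p(q(3)) = p(3) = 1, p(q(4)) = p(5) = 7, p(q(5)) = p(2) = 5, p(q(6)) = p(6) = 6, p(q(7)) = p(7) = 2, p(q(8)) = p(8) = 3.
Hence pq = [8 4 1 7 5 6 2 3].

8 4 1 7 5 6 2 3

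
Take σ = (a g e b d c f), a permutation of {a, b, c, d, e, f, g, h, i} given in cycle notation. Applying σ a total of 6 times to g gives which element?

g lies in the 7-cycle (a g e b d c f).
Stepping 6 places around the cycle: g → e → b → d → c → f → a.

a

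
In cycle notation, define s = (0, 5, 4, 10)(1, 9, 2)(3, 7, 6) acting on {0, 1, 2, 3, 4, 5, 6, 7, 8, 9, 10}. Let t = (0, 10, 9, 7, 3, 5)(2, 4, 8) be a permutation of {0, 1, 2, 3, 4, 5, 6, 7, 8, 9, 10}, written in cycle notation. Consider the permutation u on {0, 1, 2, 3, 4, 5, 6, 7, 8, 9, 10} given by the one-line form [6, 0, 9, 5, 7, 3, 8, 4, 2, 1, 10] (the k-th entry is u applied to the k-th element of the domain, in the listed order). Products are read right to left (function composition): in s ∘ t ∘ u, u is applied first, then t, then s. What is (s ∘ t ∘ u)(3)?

5

(s ∘ t ∘ u)(3) = s(t(u(3))). u(3) = 5, then t(5) = 0, then s(0) = 5, so the result is 5.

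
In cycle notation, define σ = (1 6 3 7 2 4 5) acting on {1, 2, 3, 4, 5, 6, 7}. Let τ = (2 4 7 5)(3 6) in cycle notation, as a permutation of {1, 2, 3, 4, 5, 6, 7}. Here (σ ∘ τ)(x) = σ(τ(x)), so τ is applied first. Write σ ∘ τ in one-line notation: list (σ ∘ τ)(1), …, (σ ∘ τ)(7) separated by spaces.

6 5 3 2 4 7 1

(σ ∘ τ)(x) = σ(τ(x)). Computing each image: σ(τ(1)) = σ(1) = 6, σ(τ(2)) = σ(4) = 5, σ(τ(3)) = σ(6) = 3, σ(τ(4)) = σ(7) = 2, σ(τ(5)) = σ(2) = 4, σ(τ(6)) = σ(3) = 7, σ(τ(7)) = σ(5) = 1.
Hence σ ∘ τ = [6 5 3 2 4 7 1].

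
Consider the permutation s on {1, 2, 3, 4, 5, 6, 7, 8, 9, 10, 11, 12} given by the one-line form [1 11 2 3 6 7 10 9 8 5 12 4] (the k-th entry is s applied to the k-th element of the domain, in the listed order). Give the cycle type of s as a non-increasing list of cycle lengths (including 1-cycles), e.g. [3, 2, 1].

[5, 4, 2, 1]

The disjoint cycles are (1)(2, 11, 12, 4, 3)(5, 6, 7, 10)(8, 9), with lengths 5, 4, 2, 1 in non-increasing order.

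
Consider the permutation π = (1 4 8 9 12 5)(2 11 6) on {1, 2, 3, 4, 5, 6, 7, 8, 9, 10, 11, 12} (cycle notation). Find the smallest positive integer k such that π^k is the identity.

The cycle type of π is (6, 3, 1, 1, 1).
Since disjoint cycles commute, ord(π) = lcm(6, 3) = 6.

6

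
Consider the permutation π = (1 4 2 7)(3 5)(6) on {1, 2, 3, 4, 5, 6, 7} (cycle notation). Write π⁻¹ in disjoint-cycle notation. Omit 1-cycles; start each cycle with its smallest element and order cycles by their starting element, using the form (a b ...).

(1 7 2 4)(3 5)

Inverting a permutation written in cycle notation just reverses the order within every cycle.
After reversing and putting each cycle's least element first, π⁻¹ = (1 7 2 4)(3 5).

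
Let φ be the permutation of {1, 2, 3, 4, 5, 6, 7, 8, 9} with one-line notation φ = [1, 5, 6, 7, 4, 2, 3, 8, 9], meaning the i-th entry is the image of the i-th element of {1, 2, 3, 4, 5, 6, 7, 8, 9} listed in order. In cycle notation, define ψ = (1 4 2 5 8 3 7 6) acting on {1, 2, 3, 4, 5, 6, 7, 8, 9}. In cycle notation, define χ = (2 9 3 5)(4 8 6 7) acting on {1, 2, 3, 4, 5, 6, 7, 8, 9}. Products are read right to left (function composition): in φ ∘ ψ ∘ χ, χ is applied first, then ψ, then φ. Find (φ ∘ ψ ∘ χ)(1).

(φ ∘ ψ ∘ χ)(1) = φ(ψ(χ(1))). χ(1) = 1, then ψ(1) = 4, then φ(4) = 7, so the result is 7.

7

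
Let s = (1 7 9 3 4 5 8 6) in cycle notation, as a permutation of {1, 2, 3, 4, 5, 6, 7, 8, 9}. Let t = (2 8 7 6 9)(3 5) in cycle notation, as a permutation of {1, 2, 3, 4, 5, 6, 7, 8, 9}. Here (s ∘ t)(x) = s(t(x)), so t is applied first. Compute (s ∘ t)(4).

5

First apply t: t(4) = 4, then s(4) = 5. Thus (s ∘ t)(4) = 5.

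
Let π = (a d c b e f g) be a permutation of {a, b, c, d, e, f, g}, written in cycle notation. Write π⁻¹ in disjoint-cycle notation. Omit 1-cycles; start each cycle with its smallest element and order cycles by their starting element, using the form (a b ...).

(a g f e b c d)

If π sends a → b within a cycle, π⁻¹ sends b → a; equivalently, reverse each cycle.
After reversing and putting each cycle's least element first, π⁻¹ = (a g f e b c d).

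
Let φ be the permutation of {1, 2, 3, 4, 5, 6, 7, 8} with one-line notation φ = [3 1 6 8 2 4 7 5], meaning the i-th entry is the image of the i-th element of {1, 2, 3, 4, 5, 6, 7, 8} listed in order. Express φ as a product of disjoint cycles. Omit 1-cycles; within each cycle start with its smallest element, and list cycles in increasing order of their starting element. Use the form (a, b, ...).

(1, 3, 6, 4, 8, 5, 2)

Start at 1 and follow images: 1 → 3 → 6 → 4 → 8 → 5 → 2 → 1, giving the cycle (1, 3, 6, 4, 8, 5, 2).
Repeating from the next unused element and collecting all non-trivial cycles gives (1, 3, 6, 4, 8, 5, 2).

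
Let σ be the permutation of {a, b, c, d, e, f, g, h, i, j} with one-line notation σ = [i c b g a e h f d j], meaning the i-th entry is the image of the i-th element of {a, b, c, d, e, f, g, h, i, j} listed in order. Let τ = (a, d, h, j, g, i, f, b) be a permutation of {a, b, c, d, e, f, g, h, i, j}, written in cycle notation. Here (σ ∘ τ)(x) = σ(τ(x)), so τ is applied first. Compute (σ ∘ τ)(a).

g

First apply τ: τ(a) = d, then σ(d) = g. Thus (σ ∘ τ)(a) = g.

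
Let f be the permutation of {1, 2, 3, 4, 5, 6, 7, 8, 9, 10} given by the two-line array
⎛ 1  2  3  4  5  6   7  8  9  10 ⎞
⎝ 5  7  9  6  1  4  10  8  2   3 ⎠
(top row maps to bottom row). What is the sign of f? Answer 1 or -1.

1

In disjoint-cycle form the cycle lengths are 5, 2, 2, 1.
A cycle of length ℓ contributes ℓ−1 transpositions, so f is a product of 4 + 1 + 1 = 6 transpositions — even.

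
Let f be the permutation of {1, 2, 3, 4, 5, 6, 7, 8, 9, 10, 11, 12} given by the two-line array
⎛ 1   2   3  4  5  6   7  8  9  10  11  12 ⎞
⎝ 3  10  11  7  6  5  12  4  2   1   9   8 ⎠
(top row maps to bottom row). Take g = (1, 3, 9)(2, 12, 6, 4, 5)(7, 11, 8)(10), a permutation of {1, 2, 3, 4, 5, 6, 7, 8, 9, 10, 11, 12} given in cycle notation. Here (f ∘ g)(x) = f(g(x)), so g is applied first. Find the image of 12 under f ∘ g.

5

First apply g: g(12) = 6, then f(6) = 5. Thus (f ∘ g)(12) = 5.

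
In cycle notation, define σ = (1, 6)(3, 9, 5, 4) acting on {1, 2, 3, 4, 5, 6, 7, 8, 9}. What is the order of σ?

4

The disjoint cycles have lengths 4, 2, 1, 1, 1.
The order of σ is the least common multiple of its cycle lengths: lcm(4, 2) = 4.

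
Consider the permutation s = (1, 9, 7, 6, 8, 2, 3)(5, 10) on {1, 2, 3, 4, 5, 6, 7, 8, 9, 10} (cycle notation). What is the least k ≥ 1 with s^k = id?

14

The disjoint cycles have lengths 7, 2, 1.
The order of s is the least common multiple of its cycle lengths: lcm(7, 2) = 14.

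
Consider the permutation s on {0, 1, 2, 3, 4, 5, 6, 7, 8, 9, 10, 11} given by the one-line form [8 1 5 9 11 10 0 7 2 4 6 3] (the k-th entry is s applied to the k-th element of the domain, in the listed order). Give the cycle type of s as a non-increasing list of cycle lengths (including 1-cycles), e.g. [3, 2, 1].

The disjoint cycles are (0, 8, 2, 5, 10, 6)(1)(3, 9, 4, 11)(7), with lengths 6, 4, 1, 1 in non-increasing order.

[6, 4, 1, 1]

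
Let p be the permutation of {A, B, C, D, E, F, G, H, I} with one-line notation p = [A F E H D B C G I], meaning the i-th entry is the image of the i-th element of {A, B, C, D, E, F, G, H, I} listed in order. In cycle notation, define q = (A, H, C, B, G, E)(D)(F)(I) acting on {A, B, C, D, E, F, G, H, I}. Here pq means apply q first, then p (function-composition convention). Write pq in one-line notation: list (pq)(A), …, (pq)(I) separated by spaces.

G C F H A B D E I

(pq)(x) = p(q(x)). Computing each image: p(q(A)) = p(H) = G, p(q(B)) = p(G) = C, p(q(C)) = p(B) = F, p(q(D)) = p(D) = H, p(q(E)) = p(A) = A, p(q(F)) = p(F) = B, p(q(G)) = p(E) = D, p(q(H)) = p(C) = E, p(q(I)) = p(I) = I.
Hence pq = [G C F H A B D E I].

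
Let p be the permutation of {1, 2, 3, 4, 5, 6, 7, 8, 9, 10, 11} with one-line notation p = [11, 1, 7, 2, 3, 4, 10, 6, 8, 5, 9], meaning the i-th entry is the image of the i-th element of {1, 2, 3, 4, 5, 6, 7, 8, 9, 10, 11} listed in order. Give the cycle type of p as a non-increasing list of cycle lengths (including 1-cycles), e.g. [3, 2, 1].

The disjoint cycles are (1, 11, 9, 8, 6, 4, 2)(3, 7, 10, 5), with lengths 7, 4 in non-increasing order.

[7, 4]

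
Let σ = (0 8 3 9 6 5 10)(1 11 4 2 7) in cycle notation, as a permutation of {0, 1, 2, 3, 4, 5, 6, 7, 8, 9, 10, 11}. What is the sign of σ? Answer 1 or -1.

1

The cycle lengths are 7, 5.
A cycle is odd iff its length is even; σ has 0 even-length cycles, so sgn(σ) = (−1)^0 and σ is even.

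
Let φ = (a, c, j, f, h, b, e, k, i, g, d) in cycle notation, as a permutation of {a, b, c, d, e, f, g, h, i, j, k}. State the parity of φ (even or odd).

even

The cycle lengths are 11.
A cycle is odd iff its length is even; φ has 0 even-length cycles, so sgn(φ) = (−1)^0 and φ is even.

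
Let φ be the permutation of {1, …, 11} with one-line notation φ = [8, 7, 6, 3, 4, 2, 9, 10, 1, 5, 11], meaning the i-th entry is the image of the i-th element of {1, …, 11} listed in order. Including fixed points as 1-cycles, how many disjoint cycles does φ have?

The cycle decomposition is (1, 8, 10, 5, 4, 3, 6, 2, 7, 9)(11), which has 2 cycles (counting 1-cycles).

2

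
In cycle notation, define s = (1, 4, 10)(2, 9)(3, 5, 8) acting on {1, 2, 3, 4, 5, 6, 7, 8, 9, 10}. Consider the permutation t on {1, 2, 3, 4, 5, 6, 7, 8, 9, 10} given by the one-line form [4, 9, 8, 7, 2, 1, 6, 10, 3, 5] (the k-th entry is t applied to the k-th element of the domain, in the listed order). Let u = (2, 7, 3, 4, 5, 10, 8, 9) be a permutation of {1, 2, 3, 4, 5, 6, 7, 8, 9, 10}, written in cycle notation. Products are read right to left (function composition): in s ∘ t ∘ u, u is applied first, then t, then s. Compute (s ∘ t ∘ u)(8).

5

Apply the permutations in order: u(8) = 9, then t(9) = 3, then s(3) = 5. So (s ∘ t ∘ u)(8) = 5.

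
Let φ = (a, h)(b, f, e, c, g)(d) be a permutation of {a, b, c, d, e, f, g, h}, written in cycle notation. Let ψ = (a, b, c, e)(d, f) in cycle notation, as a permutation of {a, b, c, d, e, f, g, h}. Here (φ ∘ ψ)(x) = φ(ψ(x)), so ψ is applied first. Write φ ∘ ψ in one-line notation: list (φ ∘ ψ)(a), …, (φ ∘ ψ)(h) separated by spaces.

f g c e h d b a

For each element, apply ψ then φ: a → b → f; b → c → g; c → e → c; d → f → e; e → a → h; f → d → d; g → g → b; h → h → a.
So φ ∘ ψ in one-line form is f g c e h d b a.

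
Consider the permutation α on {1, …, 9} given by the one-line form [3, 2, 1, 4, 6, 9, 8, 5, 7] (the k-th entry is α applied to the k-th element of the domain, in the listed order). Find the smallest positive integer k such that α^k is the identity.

The disjoint-cycle form of α has cycle lengths 5, 2, 1, 1.
The order is lcm(5, 2) = 10.

10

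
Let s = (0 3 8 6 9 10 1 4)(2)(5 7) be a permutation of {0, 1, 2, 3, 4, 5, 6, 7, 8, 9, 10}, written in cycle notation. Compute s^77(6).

6 lies in the 8-cycle (0 3 8 6 9 10 1 4).
Since the cycle has length 8, s^77 acts on it the same as s^5 (77 mod 8 = 5).
Advancing 5 steps from 6: 6 → 9 → 10 → 1 → 4 → 0.

0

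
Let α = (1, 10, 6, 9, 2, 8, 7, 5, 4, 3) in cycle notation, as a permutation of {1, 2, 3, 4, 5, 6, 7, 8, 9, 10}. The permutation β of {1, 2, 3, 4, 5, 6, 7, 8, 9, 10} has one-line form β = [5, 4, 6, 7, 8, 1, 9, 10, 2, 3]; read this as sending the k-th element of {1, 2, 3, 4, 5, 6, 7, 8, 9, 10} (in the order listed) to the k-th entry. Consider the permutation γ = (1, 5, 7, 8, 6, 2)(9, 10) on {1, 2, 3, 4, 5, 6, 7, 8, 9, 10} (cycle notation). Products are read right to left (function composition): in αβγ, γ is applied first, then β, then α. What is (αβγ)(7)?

6

(αβγ)(7) = α(β(γ(7))). γ(7) = 8, then β(8) = 10, then α(10) = 6, so the result is 6.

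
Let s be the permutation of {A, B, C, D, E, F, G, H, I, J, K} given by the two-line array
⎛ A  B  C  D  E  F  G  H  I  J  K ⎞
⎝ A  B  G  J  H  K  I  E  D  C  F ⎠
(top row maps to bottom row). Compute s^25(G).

G

Tracing G → I → … returns to G after 5 steps, so G lies in a 5-cycle (C G I D J).
Powers repeat with period 5 on this cycle, and 25 mod 5 = 0, so s^25(G) = s^0(G).
So s^25(G) = G.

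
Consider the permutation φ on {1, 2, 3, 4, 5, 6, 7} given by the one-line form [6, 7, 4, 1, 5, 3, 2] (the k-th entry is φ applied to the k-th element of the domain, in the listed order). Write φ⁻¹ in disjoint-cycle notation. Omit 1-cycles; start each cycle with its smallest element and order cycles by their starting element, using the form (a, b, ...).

The cycle decomposition of φ is (1, 6, 3, 4)(2, 7).
The inverse reverses every cycle; in canonical form, φ⁻¹ = (1, 4, 3, 6)(2, 7).

(1, 4, 3, 6)(2, 7)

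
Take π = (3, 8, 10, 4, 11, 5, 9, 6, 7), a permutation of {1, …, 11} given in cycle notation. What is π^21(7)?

10

7 lies in the 9-cycle (3, 8, 10, 4, 11, 5, 9, 6, 7).
Powers repeat with period 9 on this cycle, and 21 mod 9 = 3, so π^21(7) = π^3(7).
Advancing 3 steps from 7: 7 → 3 → 8 → 10.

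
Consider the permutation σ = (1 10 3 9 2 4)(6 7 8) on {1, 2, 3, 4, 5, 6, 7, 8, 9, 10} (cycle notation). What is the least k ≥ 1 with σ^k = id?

6

The disjoint cycles have lengths 6, 3, 1.
The order is lcm(6, 3) = 6.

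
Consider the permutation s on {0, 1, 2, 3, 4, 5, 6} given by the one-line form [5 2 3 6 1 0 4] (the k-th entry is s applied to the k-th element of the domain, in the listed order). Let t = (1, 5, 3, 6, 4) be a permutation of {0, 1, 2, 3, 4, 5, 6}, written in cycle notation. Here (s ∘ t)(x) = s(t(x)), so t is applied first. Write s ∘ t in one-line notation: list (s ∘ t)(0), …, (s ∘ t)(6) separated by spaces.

For each element, apply t then s: 0 → 0 → 5; 1 → 5 → 0; 2 → 2 → 3; 3 → 6 → 4; 4 → 1 → 2; 5 → 3 → 6; 6 → 4 → 1.
So s ∘ t in one-line form is 5 0 3 4 2 6 1.

5 0 3 4 2 6 1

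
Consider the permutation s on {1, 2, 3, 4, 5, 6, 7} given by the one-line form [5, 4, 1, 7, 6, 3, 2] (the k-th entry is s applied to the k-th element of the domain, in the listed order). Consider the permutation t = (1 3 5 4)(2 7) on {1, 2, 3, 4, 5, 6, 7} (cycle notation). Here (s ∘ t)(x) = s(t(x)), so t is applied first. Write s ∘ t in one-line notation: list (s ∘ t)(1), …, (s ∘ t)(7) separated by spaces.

1 2 6 5 7 3 4

(s ∘ t)(x) = s(t(x)). Computing each image: s(t(1)) = s(3) = 1, s(t(2)) = s(7) = 2, s(t(3)) = s(5) = 6, s(t(4)) = s(1) = 5, s(t(5)) = s(4) = 7, s(t(6)) = s(6) = 3, s(t(7)) = s(2) = 4.
Hence s ∘ t = [1 2 6 5 7 3 4].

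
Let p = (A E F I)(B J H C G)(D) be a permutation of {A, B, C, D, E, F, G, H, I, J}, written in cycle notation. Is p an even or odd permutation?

The cycle lengths are 5, 4, 1.
A cycle of length ℓ contributes ℓ−1 transpositions, so p is a product of 4 + 3 = 7 transpositions — odd.

odd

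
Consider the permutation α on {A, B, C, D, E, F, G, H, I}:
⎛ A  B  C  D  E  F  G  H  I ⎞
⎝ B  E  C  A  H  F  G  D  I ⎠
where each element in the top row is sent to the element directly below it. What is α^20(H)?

H

Tracing H → D → … returns to H after 5 steps, so H lies in a 5-cycle (A, B, E, H, D).
Powers repeat with period 5 on this cycle, and 20 mod 5 = 0, so α^20(H) = α^0(H).
So α^20(H) = H.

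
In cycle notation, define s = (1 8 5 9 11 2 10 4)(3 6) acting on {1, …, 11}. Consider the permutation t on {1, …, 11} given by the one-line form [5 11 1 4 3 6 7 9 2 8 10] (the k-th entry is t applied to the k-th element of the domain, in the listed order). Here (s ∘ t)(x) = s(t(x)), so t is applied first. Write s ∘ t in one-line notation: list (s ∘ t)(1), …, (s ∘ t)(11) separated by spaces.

Chase each element through t then s: 1 → 5 → 9; 2 → 11 → 2; 3 → 1 → 8; 4 → 4 → 1; 5 → 3 → 6; 6 → 6 → 3; 7 → 7 → 7; 8 → 9 → 11; 9 → 2 → 10; 10 → 8 → 5; 11 → 10 → 4.
Collecting the images, s ∘ t = [9 2 8 1 6 3 7 11 10 5 4].

9 2 8 1 6 3 7 11 10 5 4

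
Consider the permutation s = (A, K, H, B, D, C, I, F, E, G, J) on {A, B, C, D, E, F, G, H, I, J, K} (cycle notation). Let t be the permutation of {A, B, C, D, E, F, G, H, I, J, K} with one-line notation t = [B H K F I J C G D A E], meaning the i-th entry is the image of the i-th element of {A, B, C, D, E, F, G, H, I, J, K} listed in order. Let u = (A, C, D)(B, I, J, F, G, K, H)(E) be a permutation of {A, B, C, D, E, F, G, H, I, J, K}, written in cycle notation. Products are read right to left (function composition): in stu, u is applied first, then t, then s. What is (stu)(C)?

E

Apply the permutations in order: u(C) = D, then t(D) = F, then s(F) = E. So (stu)(C) = E.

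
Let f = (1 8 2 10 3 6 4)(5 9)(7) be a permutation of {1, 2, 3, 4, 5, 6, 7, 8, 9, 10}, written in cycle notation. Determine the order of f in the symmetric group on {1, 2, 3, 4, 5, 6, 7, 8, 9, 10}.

14

The disjoint cycles have lengths 7, 2, 1.
The order of f is the least common multiple of its cycle lengths: lcm(7, 2) = 14.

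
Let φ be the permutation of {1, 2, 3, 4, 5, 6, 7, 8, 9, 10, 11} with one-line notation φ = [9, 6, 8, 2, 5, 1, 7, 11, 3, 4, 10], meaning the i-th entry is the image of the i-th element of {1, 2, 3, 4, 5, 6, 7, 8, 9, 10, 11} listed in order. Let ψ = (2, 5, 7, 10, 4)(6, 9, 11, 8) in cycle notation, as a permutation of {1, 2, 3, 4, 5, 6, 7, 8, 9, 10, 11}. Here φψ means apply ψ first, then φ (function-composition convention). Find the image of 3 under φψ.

8

First apply ψ: ψ(3) = 3, then φ(3) = 8. Thus (φψ)(3) = 8.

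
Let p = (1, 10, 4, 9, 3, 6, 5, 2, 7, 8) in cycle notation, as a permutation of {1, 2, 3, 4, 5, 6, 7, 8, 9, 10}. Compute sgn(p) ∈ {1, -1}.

The cycle lengths are 10.
A cycle is odd iff its length is even; p has 1 even-length cycle, so sgn(p) = (−1)^1 and p is odd.

-1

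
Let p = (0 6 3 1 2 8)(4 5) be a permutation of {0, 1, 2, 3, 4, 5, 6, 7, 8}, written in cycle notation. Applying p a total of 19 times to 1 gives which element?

1 lies in the 6-cycle (0 6 3 1 2 8).
Since the cycle has length 6, p^19 acts on it the same as p^1 (19 mod 6 = 1).
Advancing 1 step from 1: 1 → 2.

2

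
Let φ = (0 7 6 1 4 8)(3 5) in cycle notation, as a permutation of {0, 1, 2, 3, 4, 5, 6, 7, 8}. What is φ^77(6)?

6 lies in the 6-cycle (0 7 6 1 4 8).
Powers repeat with period 6 on this cycle, and 77 mod 6 = 5, so φ^77(6) = φ^5(6).
Advancing 5 steps from 6: 6 → 1 → 4 → 8 → 0 → 7.

7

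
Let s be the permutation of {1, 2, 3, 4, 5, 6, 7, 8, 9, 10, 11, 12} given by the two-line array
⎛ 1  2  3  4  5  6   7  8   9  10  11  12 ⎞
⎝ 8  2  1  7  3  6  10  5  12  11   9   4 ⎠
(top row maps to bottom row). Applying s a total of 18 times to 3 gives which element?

Tracing 3 → 1 → … returns to 3 after 4 steps, so 3 lies in a 4-cycle (1, 8, 5, 3).
Since the cycle has length 4, s^18 acts on it the same as s^2 (18 mod 4 = 2).
Advancing 2 steps from 3: 3 → 1 → 8.

8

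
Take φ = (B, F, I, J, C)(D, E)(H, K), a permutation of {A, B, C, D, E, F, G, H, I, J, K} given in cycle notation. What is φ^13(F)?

F lies in the 5-cycle (B, F, I, J, C).
Powers repeat with period 5 on this cycle, and 13 mod 5 = 3, so φ^13(F) = φ^3(F).
Advancing 3 steps from F: F → I → J → C.

C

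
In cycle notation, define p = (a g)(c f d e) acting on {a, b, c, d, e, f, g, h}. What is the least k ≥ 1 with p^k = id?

4

The cycle type of p is (4, 2, 1, 1).
The order of p is the least common multiple of its cycle lengths: lcm(4, 2) = 4.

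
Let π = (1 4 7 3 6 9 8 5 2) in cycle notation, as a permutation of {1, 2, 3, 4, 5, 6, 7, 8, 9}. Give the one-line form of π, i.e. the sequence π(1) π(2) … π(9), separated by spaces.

Reading each image from the cycles: 1↦4, 2↦1, 3↦6, 4↦7, 5↦2, 6↦9, 7↦3, 8↦5, 9↦8.
So the one-line form is 4 1 6 7 2 9 3 5 8.

4 1 6 7 2 9 3 5 8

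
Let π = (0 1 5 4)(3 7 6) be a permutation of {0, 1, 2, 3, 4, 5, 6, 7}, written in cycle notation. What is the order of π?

12

The disjoint cycles have lengths 4, 3, 1.
Since disjoint cycles commute, ord(π) = lcm(4, 3) = 12.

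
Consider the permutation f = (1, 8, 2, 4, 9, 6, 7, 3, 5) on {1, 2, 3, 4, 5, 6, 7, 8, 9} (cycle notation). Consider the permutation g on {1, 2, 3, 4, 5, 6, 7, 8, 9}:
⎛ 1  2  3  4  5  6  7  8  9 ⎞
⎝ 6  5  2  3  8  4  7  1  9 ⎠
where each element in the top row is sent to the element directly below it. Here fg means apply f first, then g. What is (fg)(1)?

(fg)(1) = g(f(1)). f(1) = 8, then g(8) = 1. So (fg)(1) = 1.

1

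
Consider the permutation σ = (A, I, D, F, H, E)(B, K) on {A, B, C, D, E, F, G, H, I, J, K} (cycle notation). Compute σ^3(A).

F

A lies in the 6-cycle (A, I, D, F, H, E).
Advancing 3 steps from A: A → I → D → F.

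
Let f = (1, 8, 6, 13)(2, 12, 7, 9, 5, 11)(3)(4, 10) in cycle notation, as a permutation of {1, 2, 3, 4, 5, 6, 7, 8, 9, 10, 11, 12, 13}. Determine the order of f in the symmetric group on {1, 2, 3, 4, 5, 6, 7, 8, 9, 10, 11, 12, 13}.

12

The cycle type of f is (6, 4, 2, 1).
Since disjoint cycles commute, ord(f) = lcm(6, 4, 2) = 12.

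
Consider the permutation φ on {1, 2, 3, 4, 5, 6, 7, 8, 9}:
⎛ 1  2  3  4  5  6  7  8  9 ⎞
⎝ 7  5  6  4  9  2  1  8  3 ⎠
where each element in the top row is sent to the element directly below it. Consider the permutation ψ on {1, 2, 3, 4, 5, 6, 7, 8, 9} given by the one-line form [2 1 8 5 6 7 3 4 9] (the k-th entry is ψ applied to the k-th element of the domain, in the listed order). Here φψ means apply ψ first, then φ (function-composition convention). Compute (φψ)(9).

3

(φψ)(9) = φ(ψ(9)). ψ(9) = 9, then φ(9) = 3. So (φψ)(9) = 3.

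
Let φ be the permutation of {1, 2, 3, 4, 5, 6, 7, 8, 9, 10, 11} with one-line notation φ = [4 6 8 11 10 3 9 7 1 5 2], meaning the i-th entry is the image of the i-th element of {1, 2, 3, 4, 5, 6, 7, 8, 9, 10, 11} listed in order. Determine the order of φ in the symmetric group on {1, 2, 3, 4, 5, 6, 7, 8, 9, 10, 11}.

18

Decomposing into disjoint cycles gives cycle lengths 9, 2.
Since disjoint cycles commute, ord(φ) = lcm(9, 2) = 18.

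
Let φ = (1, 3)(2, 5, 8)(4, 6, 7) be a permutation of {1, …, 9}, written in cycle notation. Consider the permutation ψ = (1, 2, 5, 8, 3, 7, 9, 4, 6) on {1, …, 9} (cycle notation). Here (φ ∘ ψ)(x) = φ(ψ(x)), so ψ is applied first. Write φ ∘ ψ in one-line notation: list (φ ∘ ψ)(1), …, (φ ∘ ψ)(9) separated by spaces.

(φ ∘ ψ)(x) = φ(ψ(x)). Computing each image: φ(ψ(1)) = φ(2) = 5, φ(ψ(2)) = φ(5) = 8, φ(ψ(3)) = φ(7) = 4, φ(ψ(4)) = φ(6) = 7, φ(ψ(5)) = φ(8) = 2, φ(ψ(6)) = φ(1) = 3, φ(ψ(7)) = φ(9) = 9, φ(ψ(8)) = φ(3) = 1, φ(ψ(9)) = φ(4) = 6.
Hence φ ∘ ψ = [5 8 4 7 2 3 9 1 6].

5 8 4 7 2 3 9 1 6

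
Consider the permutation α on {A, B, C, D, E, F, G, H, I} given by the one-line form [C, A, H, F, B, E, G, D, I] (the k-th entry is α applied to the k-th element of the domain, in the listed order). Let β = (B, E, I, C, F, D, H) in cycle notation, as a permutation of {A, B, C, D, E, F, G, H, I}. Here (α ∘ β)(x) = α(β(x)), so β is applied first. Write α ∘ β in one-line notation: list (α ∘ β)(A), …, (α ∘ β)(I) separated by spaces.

For each element, apply β then α: A → A → C; B → E → B; C → F → E; D → H → D; E → I → I; F → D → F; G → G → G; H → B → A; I → C → H.
So α ∘ β in one-line form is C B E D I F G A H.

C B E D I F G A H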